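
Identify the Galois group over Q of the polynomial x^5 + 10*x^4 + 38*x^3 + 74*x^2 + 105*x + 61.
The polynomial f is an irreducible quintic over Q, so G = Gal(f/Q) is a transitive subgroup of S_5: one of C_5 (5T1, order 5), D_5 (5T2, order 10), F_20 (5T3, order 20), A_5 (5T4, order 60) or S_5 (5T5, order 120). The discriminant of f is 6973049989, which is not a perfect square, so G is not contained in A_5. The transitive groups of degree 5 not contained in A_5 are: F_20 (5T3, order 20), S_5 (5T5, order 120). By Dedekind's theorem, for a prime p not dividing disc(f) the degrees of the irreducible factors of f mod p form the cycle type of an element of G. Factoring f modulo the first such prime p = 2, each new pattern first appears at: mod 2: f = (x^2 + x + 1)(x^3 + x^2 + 1), pattern 3+2. No other pattern occurs in this range, so the set of observed cycle types is {3+2}. Among the candidates above, the only group containing elements of all these cycle types is S_5 (5T5) — F_20 (5T3) lacks at least one of them. Hence G = S_5 (5T5), of order 120.

S_5 (also written S5)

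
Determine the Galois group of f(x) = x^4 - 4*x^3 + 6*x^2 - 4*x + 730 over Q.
4T2: V_4

The polynomial is an irreducible quartic over Q and its discriminant is 99179645184 = 314928^2, a perfect square, so the Galois group is contained in A_4. The resolvent cubic y^3 - 6*y^2 - 2904*y + 5824 splits completely over Q, which gives the Klein four-group V_4.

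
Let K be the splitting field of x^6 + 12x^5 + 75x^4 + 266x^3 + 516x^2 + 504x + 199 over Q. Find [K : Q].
120

The degree of the splitting field over Q equals the order of the Galois group, so first determine the group. The polynomial f is an irreducible sextic over Q, so G = Gal(f/Q) is one of the 16 transitive subgroups 6T1, ..., 6T16 of S_6. The discriminant of f is -5217636731328, which is not a perfect square, so G is not contained in A_6. The transitive groups of degree 6 not contained in A_6 are: C_6 (6T1, order 6), S_3 (6T2, order 6), D_6 (6T3, order 12), C_3 x S_3 (6T5, order 18), A_4 x C_2 (6T6, order 24), S_4 (6T8, order 24), S_3 x S_3 (6T9, order 36), S_4 x C_2 (6T11, order 48), (S_3 x S_3) : C_2 (6T13, order 72), PGL(2,5) (6T14, order 120), S_6 (6T16, order 720). By Dedekind's theorem, for a prime p not dividing disc(f) the degrees of the irreducible factors of f mod p form the cycle type of an element of G. Factoring f modulo the 21 such primes p <= 89 (skipping 2, 3, 7, which divide the discriminant), each new pattern first appears at: mod 5: f = (x^6 + 2x^5 + x^3 + x^2 + 4x + 4), pattern 6; mod 11: f = (x + 10)(x^5 + 2x^4 + 2x^2 + x + 10), pattern 5+1; mod 13: f = (x + 10)(x + 12)(x^4 + 3x^3 + 6x^2 + 8x + 10), pattern 4+1+1; mod 23: f = (x + 12)(x + 14)(x^2 + 10x + 14)(x^2 + 22x + 14), pattern 2+2+1+1; mod 43: f = (x^3 + x^2 + 23x + 16)(x^3 + 11x^2 + 41x + 42), pattern 3+3; mod 61: f = (x^2 + 25x + 25)(x^2 + 49x + 30)(x^2 + 60x + 28), pattern 2+2+2. No other pattern occurs in this range, so the set of observed cycle types is {6, 5+1, 4+1+1, 2+2+1+1, 3+3, 2+2+2}. The candidates containing elements of all these cycle types are PGL(2,5) (6T14) of order 120, S_6 (6T16) of order 720; the others are excluded. The observed types are precisely the cycle types that occur in PGL(2,5) (6T14) (apart from the identity). Each of the other remaining candidates has further cycle types, and by the Chebotarev density theorem the matching factorization patterns would occur for a proportion of primes equal to their share of the group: S_6 (6T16) additionally contains elements of type 4+2, 3+2+1, 3+1+1+1, 2+1+1+1+1 (265 of its 720 elements, about 37% of primes). None of the 21 primes tested shows any such pattern (for each of these groups the chance of that is below 10^-4), which rules them out. Hence G = PGL(2,5) (6T14), of order 120. The Galois group PGL(2,5) (6T14) has order 120, so the splitting field has degree 120 over Q.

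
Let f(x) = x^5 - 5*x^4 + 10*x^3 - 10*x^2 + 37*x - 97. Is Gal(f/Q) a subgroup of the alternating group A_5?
The polynomial is irreducible of degree 5 over Q. Its discriminant is 61018734592, which is not a perfect square. A Galois group lies in the alternating group exactly when the discriminant is a square in Q, so the Galois group (S_5) is not contained in A_5.

No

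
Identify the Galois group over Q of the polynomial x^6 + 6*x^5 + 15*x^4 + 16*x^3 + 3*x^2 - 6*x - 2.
The polynomial f is an irreducible sextic over Q, so G = Gal(f/Q) is one of the 16 transitive subgroups 6T1, ..., 6T16 of S_6. The discriminant of f is 1259712, which is not a perfect square, so G is not contained in A_6. The transitive groups of degree 6 not contained in A_6 are: C_6 (6T1, order 6), S_3 (6T2, order 6), D_6 (6T3, order 12), C_3 x S_3 (6T5, order 18), A_4 x C_2 (6T6, order 24), S_4 (6T8, order 24), S_3 x S_3 (6T9, order 36), S_4 x C_2 (6T11, order 48), (S_3 x S_3) : C_2 (6T13, order 72), PGL(2,5) (6T14, order 120), S_6 (6T16, order 720). By Dedekind's theorem, for a prime p not dividing disc(f) the degrees of the irreducible factors of f mod p form the cycle type of an element of G. Factoring f modulo the 79 such primes p <= 419 (skipping 2, 3, which divide the discriminant), each new pattern first appears at: mod 5: f = (x^6 + x^5 + x^3 + 3x^2 + 4x + 3), pattern 6; mod 7: f = (x^2 + 3x + 6)(x^2 + 4x + 5)(x^2 + 6x + 6), pattern 2+2+2; mod 11: f = (x + 6)(x + 10)(x^2 + 4x + 7)(x^2 + 8x + 10), pattern 2+2+1+1; mod 13: f = (x^3 + 3x^2 + 3x + 3)(x^3 + 3x^2 + 3x + 8), pattern 3+3; mod 97: f = (x + 3)(x + 26)(x + 50)(x + 67)(x + 71)(x + 80), pattern 1+1+1+1+1+1. No other pattern occurs in this range, so the set of observed cycle types is {6, 2+2+2, 2+2+1+1, 3+3, 1+1+1+1+1+1}. The candidates containing elements of all these cycle types are D_6 (6T3) of order 12, A_4 x C_2 (6T6) of order 24, S_3 x S_3 (6T9) of order 36, S_4 x C_2 (6T11) of order 48, (S_3 x S_3) : C_2 (6T13) of order 72, PGL(2,5) (6T14) of order 120, S_6 (6T16) of order 720; the others are excluded. The observed types are precisely the cycle types that occur in D_6 (6T3). Each of the other remaining candidates has further cycle types, and by the Chebotarev density theorem the matching factorization patterns would occur for a proportion of primes equal to their share of the group: A_4 x C_2 (6T6) additionally contains elements of type 2+1+1+1+1 (3 of its 24 elements, about 12% of primes); S_3 x S_3 (6T9) additionally contains elements of type 3+1+1+1 (4 of its 36 elements, about 11% of primes); S_4 x C_2 (6T11) additionally contains elements of type 4+2, 4+1+1, 2+1+1+1+1 (15 of its 48 elements, about 31% of primes); (S_3 x S_3) : C_2 (6T13) additionally contains elements of type 4+2, 3+2+1, 3+1+1+1, 2+1+1+1+1 (40 of its 72 elements, about 56% of primes); PGL(2,5) (6T14) additionally contains elements of type 5+1, 4+1+1 (54 of its 120 elements, about 45% of primes); S_6 (6T16) additionally contains elements of type 5+1, 4+2, 4+1+1, 3+2+1, 3+1+1+1, 2+1+1+1+1 (499 of its 720 elements, about 69% of primes). None of the 79 primes tested shows any such pattern (for each of these groups the chance of that is below 10^-4), which rules them out. Hence G = D_6 (6T3), of order 12.

6T3: D_6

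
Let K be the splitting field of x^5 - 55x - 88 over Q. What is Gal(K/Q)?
The polynomial f is an irreducible quintic over Q, so G = Gal(f/Q) is a transitive subgroup of S_5: one of C_5 (5T1, order 5), D_5 (5T2, order 10), F_20 (5T3, order 20), A_5 (5T4, order 60) or S_5 (5T5, order 120). The discriminant of f is 58564000000 = 242000^2, a perfect square, so G is contained in A_5. The transitive groups of degree 5 contained in A_5 are: C_5 (5T1, order 5), D_5 (5T2, order 10), A_5 (5T4, order 60). By Dedekind's theorem, for a prime p not dividing disc(f) the degrees of the irreducible factors of f mod p form the cycle type of an element of G. Factoring f modulo the 3 such primes p <= 13 (skipping 2, 5, 11, which divide the discriminant), each new pattern first appears at: mod 3: f = (x^5 + 2x + 2), pattern 5; mod 13: f = (x + 5)(x + 7)(x^3 + x^2 + 5x + 9), pattern 3+1+1. No other pattern occurs in this range, so the set of observed cycle types is {5, 3+1+1}. Among the candidates above, the only group containing elements of all these cycle types is A_5 (5T4) — each of C_5 (5T1), D_5 (5T2) lacks at least one of them. Hence G = A_5 (5T4), of order 60.

A_5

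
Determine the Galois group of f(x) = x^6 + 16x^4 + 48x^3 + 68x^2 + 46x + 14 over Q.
The polynomial f is an irreducible sextic over Q, so G = Gal(f/Q) is one of the 16 transitive subgroups 6T1, ..., 6T16 of S_6. The discriminant of f is -253748387008, which is not a perfect square, so G is not contained in A_6. The transitive groups of degree 6 not contained in A_6 are: C_6 (6T1, order 6), S_3 (6T2, order 6), D_6 (6T3, order 12), C_3 x S_3 (6T5, order 18), A_4 x C_2 (6T6, order 24), S_4 (6T8, order 24), S_3 x S_3 (6T9, order 36), S_4 x C_2 (6T11, order 48), (S_3 x S_3) : C_2 (6T13, order 72), PGL(2,5) (6T14, order 120), S_6 (6T16, order 720). By Dedekind's theorem, for a prime p not dividing disc(f) the degrees of the irreducible factors of f mod p form the cycle type of an element of G. Factoring f modulo the 3 such primes p <= 7 (skipping 2, which divides the discriminant), each new pattern first appears at: mod 3: f = (x^6 + x^4 + 2x^2 + x + 2), pattern 6; mod 5: f = (x + 1)(x + 2)(x^4 + 2x^3 + 3x^2 + 2), pattern 4+1+1; mod 7: f = (x)(x^2 + 2x + 2)(x^3 + 5x^2 + 4x + 2), pattern 3+2+1. No other pattern occurs in this range, so the set of observed cycle types is {6, 4+1+1, 3+2+1}. Among the candidates above, the only group containing elements of all these cycle types is S_6 (6T16); every other candidate lacks at least one of them. Hence G = S_6 (6T16), of order 720.

6T16: S_6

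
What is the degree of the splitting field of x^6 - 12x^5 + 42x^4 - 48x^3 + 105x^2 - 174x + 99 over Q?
120

The degree of the splitting field over Q equals the order of the Galois group, so first determine the group. The polynomial f is an irreducible sextic over Q, so G = Gal(f/Q) is one of the 16 transitive subgroups 6T1, ..., 6T16 of S_6. The discriminant of f is -391955289743808, which is not a perfect square, so G is not contained in A_6. The transitive groups of degree 6 not contained in A_6 are: C_6 (6T1, order 6), S_3 (6T2, order 6), D_6 (6T3, order 12), C_3 x S_3 (6T5, order 18), A_4 x C_2 (6T6, order 24), S_4 (6T8, order 24), S_3 x S_3 (6T9, order 36), S_4 x C_2 (6T11, order 48), (S_3 x S_3) : C_2 (6T13, order 72), PGL(2,5) (6T14, order 120), S_6 (6T16, order 720). By Dedekind's theorem, for a prime p not dividing disc(f) the degrees of the irreducible factors of f mod p form the cycle type of an element of G. Factoring f modulo the 21 such primes p <= 89 (skipping 2, 3, 7, which divide the discriminant), each new pattern first appears at: mod 5: f = (x^6 + 3x^5 + 2x^4 + 2x^3 + x + 4), pattern 6; mod 11: f = (x)(x^5 + 10x^4 + 9x^3 + 7x^2 + 6x + 2), pattern 5+1; mod 13: f = (x + 1)(x + 12)(x^4 + x^3 + 4x^2 + 5x + 5), pattern 4+1+1; mod 23: f = (x + 4)(x + 6)(x^2 + 6x + 22)(x^2 + 18x + 16), pattern 2+2+1+1; mod 43: f = (x^3 + 11x^2 + 9x + 32)(x^3 + 20x^2 + 28x + 34), pattern 3+3; mod 61: f = (x^2 + 23x + 54)(x^2 + 42x + 51)(x^2 + 45x + 11), pattern 2+2+2. No other pattern occurs in this range, so the set of observed cycle types is {6, 5+1, 4+1+1, 2+2+1+1, 3+3, 2+2+2}. The candidates containing elements of all these cycle types are PGL(2,5) (6T14) of order 120, S_6 (6T16) of order 720; the others are excluded. The observed types are precisely the cycle types that occur in PGL(2,5) (6T14) (apart from the identity). Each of the other remaining candidates has further cycle types, and by the Chebotarev density theorem the matching factorization patterns would occur for a proportion of primes equal to their share of the group: S_6 (6T16) additionally contains elements of type 4+2, 3+2+1, 3+1+1+1, 2+1+1+1+1 (265 of its 720 elements, about 37% of primes). None of the 21 primes tested shows any such pattern (for each of these groups the chance of that is below 10^-4), which rules them out. Hence G = PGL(2,5) (6T14), of order 120. The Galois group PGL(2,5) (6T14) has order 120, so the splitting field has degree 120 over Q.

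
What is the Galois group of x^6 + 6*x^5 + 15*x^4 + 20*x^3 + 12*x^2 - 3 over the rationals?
A_4 (order 12)

The polynomial f is an irreducible sextic over Q, so G = Gal(f/Q) is one of the 16 transitive subgroups 6T1, ..., 6T16 of S_6. The discriminant of f is 419904 = 648^2, a perfect square, so G is contained in A_6. The transitive groups of degree 6 contained in A_6 are: A_4 (6T4, order 12), S_4 (6T7, order 24), (C_3 x C_3) : C_4 (6T10, order 36), PSL(2,5) (6T12, order 60), A_6 (6T15, order 360). By Dedekind's theorem, for a prime p not dividing disc(f) the degrees of the irreducible factors of f mod p form the cycle type of an element of G. Factoring f modulo the 33 such primes p <= 149 (skipping 2, 3, which divide the discriminant), each new pattern first appears at: mod 5: f = (x^3 + 2x^2 + 4x + 2)(x^3 + 4x^2 + 3x + 1), pattern 3+3; mod 17: f = (x + 3)(x + 16)(x^2 + 2x + 8)(x^2 + 2x + 15), pattern 2+2+1+1; mod 71: f = (x + 5)(x + 6)(x + 33)(x + 40)(x + 67)(x + 68), pattern 1+1+1+1+1+1. No other pattern occurs in this range, so the set of observed cycle types is {3+3, 2+2+1+1, 1+1+1+1+1+1}. The candidates containing elements of all these cycle types are A_4 (6T4) of order 12, S_4 (6T7) of order 24, (C_3 x C_3) : C_4 (6T10) of order 36, PSL(2,5) (6T12) of order 60, A_6 (6T15) of order 360; the others are excluded. The observed types are precisely the cycle types that occur in A_4 (6T4). Each of the other remaining candidates has further cycle types, and by the Chebotarev density theorem the matching factorization patterns would occur for a proportion of primes equal to their share of the group: S_4 (6T7) additionally contains elements of type 4+2 (6 of its 24 elements, about 25% of primes); (C_3 x C_3) : C_4 (6T10) additionally contains elements of type 4+2, 3+1+1+1 (22 of its 36 elements, about 61% of primes); PSL(2,5) (6T12) additionally contains elements of type 5+1 (24 of its 60 elements, about 40% of primes); A_6 (6T15) additionally contains elements of type 5+1, 4+2, 3+1+1+1 (274 of its 360 elements, about 76% of primes). None of the 33 primes tested shows any such pattern (for each of these groups the chance of that is below 10^-4), which rules them out. Hence G = A_4 (6T4), of order 12.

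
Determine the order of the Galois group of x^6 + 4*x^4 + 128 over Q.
48

The degree of the splitting field over Q equals the order of the Galois group, so first determine the group. The polynomial f is an irreducible sextic over Q, so G = Gal(f/Q) is one of the 16 transitive subgroups 6T1, ..., 6T16 of S_6. The discriminant of f is -1849378557919232, which is not a perfect square, so G is not contained in A_6. The transitive groups of degree 6 not contained in A_6 are: C_6 (6T1, order 6), S_3 (6T2, order 6), D_6 (6T3, order 12), C_3 x S_3 (6T5, order 18), A_4 x C_2 (6T6, order 24), S_4 (6T8, order 24), S_3 x S_3 (6T9, order 36), S_4 x C_2 (6T11, order 48), (S_3 x S_3) : C_2 (6T13, order 72), PGL(2,5) (6T14, order 120), S_6 (6T16, order 720). By Dedekind's theorem, for a prime p not dividing disc(f) the degrees of the irreducible factors of f mod p form the cycle type of an element of G. Factoring f modulo the 29 such primes p <= 127 (skipping 2, 29, which divide the discriminant), each new pattern first appears at: mod 3: f = (x^3 + x^2 + x + 2)(x^3 + 2x^2 + x + 1), pattern 3+3; mod 5: f = (x^6 + 4x^4 + 3), pattern 6; mod 7: f = (x + 1)(x + 6)(x^4 + 5x^2 + 5), pattern 4+1+1; mod 17: f = (x + 7)(x + 10)(x^2 + 4x + 9)(x^2 + 13x + 9), pattern 2+2+1+1; mod 23: f = (x^2 + 16)(x^2 + 3x + 10)(x^2 + 20x + 10), pattern 2+2+2; mod 67: f = (x^2 + 56)(x^4 + 15x^2 + 31), pattern 4+2; mod 127: f = (x + 7)(x + 47)(x + 80)(x + 120)(x^2 + 103), pattern 2+1+1+1+1. No other pattern occurs in this range, so the set of observed cycle types is {3+3, 6, 4+1+1, 2+2+1+1, 2+2+2, 4+2, 2+1+1+1+1}. The candidates containing elements of all these cycle types are S_4 x C_2 (6T11) of order 48, S_6 (6T16) of order 720; the others are excluded. The observed types are precisely the cycle types that occur in S_4 x C_2 (6T11) (apart from the identity). Each of the other remaining candidates has further cycle types, and by the Chebotarev density theorem the matching factorization patterns would occur for a proportion of primes equal to their share of the group: S_6 (6T16) additionally contains elements of type 5+1, 3+2+1, 3+1+1+1 (304 of its 720 elements, about 42% of primes). None of the 29 primes tested shows any such pattern (for each of these groups the chance of that is below 10^-4), which rules them out. Hence G = S_4 x C_2 (6T11), of order 48. The Galois group S_4 x C_2 (6T11) has order 48, so the splitting field has degree 48 over Q.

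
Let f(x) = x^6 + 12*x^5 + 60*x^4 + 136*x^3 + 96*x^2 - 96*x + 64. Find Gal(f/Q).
C_3 x S_3

The polynomial f is an irreducible sextic over Q, so G = Gal(f/Q) is one of the 16 transitive subgroups 6T1, ..., 6T16 of S_6. The discriminant of f is -190210142896128, which is not a perfect square, so G is not contained in A_6. The transitive groups of degree 6 not contained in A_6 are: C_6 (6T1, order 6), S_3 (6T2, order 6), D_6 (6T3, order 12), C_3 x S_3 (6T5, order 18), A_4 x C_2 (6T6, order 24), S_4 (6T8, order 24), S_3 x S_3 (6T9, order 36), S_4 x C_2 (6T11, order 48), (S_3 x S_3) : C_2 (6T13, order 72), PGL(2,5) (6T14, order 120), S_6 (6T16, order 720). By Dedekind's theorem, for a prime p not dividing disc(f) the degrees of the irreducible factors of f mod p form the cycle type of an element of G. Factoring f modulo the 33 such primes p <= 149 (skipping 2, 3, which divide the discriminant), each new pattern first appears at: mod 5: f = (x^6 + 2x^5 + x^3 + x^2 + 4x + 4), pattern 6; mod 7: f = (x + 3)(x + 4)(x + 6)(x^3 + 6x^2 + 5x + 4), pattern 3+1+1+1; mod 17: f = (x^2 + 6x + 2)(x^2 + 11x + 12)(x^2 + 12x + 14), pattern 2+2+2; mod 19: f = (x^3 + 6x^2 + 12x + 12)(x^3 + 6x^2 + 12x + 18), pattern 3+3; mod 73: f = (x + 28)(x + 44)(x + 46)(x + 60)(x + 62)(x + 64), pattern 1+1+1+1+1+1. No other pattern occurs in this range, so the set of observed cycle types is {6, 3+1+1+1, 2+2+2, 3+3, 1+1+1+1+1+1}. The candidates containing elements of all these cycle types are C_3 x S_3 (6T5) of order 18, S_3 x S_3 (6T9) of order 36, (S_3 x S_3) : C_2 (6T13) of order 72, S_6 (6T16) of order 720; the others are excluded. The observed types are precisely the cycle types that occur in C_3 x S_3 (6T5). Each of the other remaining candidates has further cycle types, and by the Chebotarev density theorem the matching factorization patterns would occur for a proportion of primes equal to their share of the group: S_3 x S_3 (6T9) additionally contains elements of type 2+2+1+1 (9 of its 36 elements, about 25% of primes); (S_3 x S_3) : C_2 (6T13) additionally contains elements of type 4+2, 3+2+1, 2+2+1+1, 2+1+1+1+1 (45 of its 72 elements, about 62% of primes); S_6 (6T16) additionally contains elements of type 5+1, 4+2, 4+1+1, 3+2+1, 2+2+1+1, 2+1+1+1+1 (504 of its 720 elements, about 70% of primes). None of the 33 primes tested shows any such pattern (for each of these groups the chance of that is below 10^-4), which rules them out. Hence G = C_3 x S_3 (6T5), of order 18.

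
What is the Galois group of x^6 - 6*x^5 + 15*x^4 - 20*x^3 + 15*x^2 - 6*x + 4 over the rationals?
The polynomial f is an irreducible sextic over Q, so G = Gal(f/Q) is one of the 16 transitive subgroups 6T1, ..., 6T16 of S_6. The discriminant of f is -11337408, which is not a perfect square, so G is not contained in A_6. The transitive groups of degree 6 not contained in A_6 are: C_6 (6T1, order 6), S_3 (6T2, order 6), D_6 (6T3, order 12), C_3 x S_3 (6T5, order 18), A_4 x C_2 (6T6, order 24), S_4 (6T8, order 24), S_3 x S_3 (6T9, order 36), S_4 x C_2 (6T11, order 48), (S_3 x S_3) : C_2 (6T13, order 72), PGL(2,5) (6T14, order 120), S_6 (6T16, order 720). By Dedekind's theorem, for a prime p not dividing disc(f) the degrees of the irreducible factors of f mod p form the cycle type of an element of G. Factoring f modulo the 23 such primes p <= 97 (skipping 2, 3, which divide the discriminant), each new pattern first appears at: mod 5: f = (x^2 + 2x + 4)(x^2 + 3x + 3)(x^2 + 4x + 2), pattern 2+2+2; mod 7: f = (x^3 + 4x^2 + 3x + 1)(x^3 + 4x^2 + 3x + 4), pattern 3+3; mod 61: f = (x + 2)(x + 18)(x + 21)(x + 38)(x + 41)(x + 57), pattern 1+1+1+1+1+1. No other pattern occurs in this range, so the set of observed cycle types is {2+2+2, 3+3, 1+1+1+1+1+1}. The candidates containing elements of all these cycle types are C_6 (6T1) of order 6, S_3 (6T2) of order 6, D_6 (6T3) of order 12, C_3 x S_3 (6T5) of order 18, A_4 x C_2 (6T6) of order 24, S_4 (6T8) of order 24, S_3 x S_3 (6T9) of order 36, S_4 x C_2 (6T11) of order 48, (S_3 x S_3) : C_2 (6T13) of order 72, PGL(2,5) (6T14) of order 120, S_6 (6T16) of order 720; the others are excluded. The observed types are precisely the cycle types that occur in S_3 (6T2). Each of the other remaining candidates has further cycle types, and by the Chebotarev density theorem the matching factorization patterns would occur for a proportion of primes equal to their share of the group: C_6 (6T1) additionally contains elements of type 6 (2 of its 6 elements, about 33% of primes); D_6 (6T3) additionally contains elements of type 6, 2+2+1+1 (5 of its 12 elements, about 42% of primes); C_3 x S_3 (6T5) additionally contains elements of type 6, 3+1+1+1 (10 of its 18 elements, about 56% of primes); A_4 x C_2 (6T6) additionally contains elements of type 6, 2+2+1+1, 2+1+1+1+1 (14 of its 24 elements, about 58% of primes); S_4 (6T8) additionally contains elements of type 4+1+1, 2+2+1+1 (9 of its 24 elements, about 38% of primes); S_3 x S_3 (6T9) additionally contains elements of type 6, 3+1+1+1, 2+2+1+1 (25 of its 36 elements, about 69% of primes); S_4 x C_2 (6T11) additionally contains elements of type 6, 4+2, 4+1+1, 2+2+1+1, 2+1+1+1+1 (32 of its 48 elements, about 67% of primes); (S_3 x S_3) : C_2 (6T13) additionally contains elements of type 6, 4+2, 3+2+1, 3+1+1+1, 2+2+1+1, 2+1+1+1+1 (61 of its 72 elements, about 85% of primes); PGL(2,5) (6T14) additionally contains elements of type 6, 5+1, 4+1+1, 2+2+1+1 (89 of its 120 elements, about 74% of primes); S_6 (6T16) additionally contains elements of type 6, 5+1, 4+2, 4+1+1, 3+2+1, 3+1+1+1, 2+2+1+1, 2+1+1+1+1 (664 of its 720 elements, about 92% of primes). None of the 23 primes tested shows any such pattern (for each of these groups the chance of that is below 10^-4), which rules them out. Hence G = S_3 (6T2), of order 6.

S_3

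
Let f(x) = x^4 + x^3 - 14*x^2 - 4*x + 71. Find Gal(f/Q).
The polynomial is an irreducible quartic over Q and its discriminant is 5565125, which is not a perfect square, so the Galois group is not contained in A_4. The resolvent cubic y^3 + 14*y^2 - 288*y - 4063 has exactly one rational root, so the Galois group is C_4 or D_4. The quartic becomes reducible over Q(sqrt(disc)), so the group is C_4.

C_4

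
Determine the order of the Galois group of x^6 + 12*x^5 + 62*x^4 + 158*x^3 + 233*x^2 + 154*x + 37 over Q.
48

The degree of the splitting field over Q equals the order of the Galois group, so first determine the group. The polynomial f is an irreducible sextic over Q, so G = Gal(f/Q) is one of the 16 transitive subgroups 6T1, ..., 6T16 of S_6. The discriminant of f is -15635001708544, which is not a perfect square, so G is not contained in A_6. The transitive groups of degree 6 not contained in A_6 are: C_6 (6T1, order 6), S_3 (6T2, order 6), D_6 (6T3, order 12), C_3 x S_3 (6T5, order 18), A_4 x C_2 (6T6, order 24), S_4 (6T8, order 24), S_3 x S_3 (6T9, order 36), S_4 x C_2 (6T11, order 48), (S_3 x S_3) : C_2 (6T13, order 72), PGL(2,5) (6T14, order 120), S_6 (6T16, order 720). By Dedekind's theorem, for a prime p not dividing disc(f) the degrees of the irreducible factors of f mod p form the cycle type of an element of G. Factoring f modulo the 17 such primes p <= 67 (skipping 2, 31, which divide the discriminant), each new pattern first appears at: mod 3: f = (x + 1)(x + 2)(x^4 + 2x + 2), pattern 4+1+1; mod 5: f = (x^3 + 3x + 3)(x^3 + 2x^2 + 4x + 4), pattern 3+3; mod 7: f = (x^6 + 5x^5 + 6x^4 + 4x^3 + 2x^2 + 2), pattern 6; mod 11: f = (x^2 + 4)(x^2 + 4x + 7)(x^2 + 8x + 8), pattern 2+2+2; mod 13: f = (x^2 + 5x + 1)(x^4 + 7x^3 + 8x + 11), pattern 4+2; mod 37: f = (x)(x + 17)(x^2 + 34x + 6)(x^2 + 35x + 24), pattern 2+2+1+1; mod 47: f = (x + 7)(x + 17)(x + 18)(x + 37)(x^2 + 27x + 7), pattern 2+1+1+1+1. No other pattern occurs in this range, so the set of observed cycle types is {4+1+1, 3+3, 6, 2+2+2, 4+2, 2+2+1+1, 2+1+1+1+1}. The candidates containing elements of all these cycle types are S_4 x C_2 (6T11) of order 48, S_6 (6T16) of order 720; the others are excluded. The observed types are precisely the cycle types that occur in S_4 x C_2 (6T11) (apart from the identity). Each of the other remaining candidates has further cycle types, and by the Chebotarev density theorem the matching factorization patterns would occur for a proportion of primes equal to their share of the group: S_6 (6T16) additionally contains elements of type 5+1, 3+2+1, 3+1+1+1 (304 of its 720 elements, about 42% of primes). None of the 17 primes tested shows any such pattern (for each of these groups the chance of that is below 10^-4), which rules them out. Hence G = S_4 x C_2 (6T11), of order 48. The Galois group S_4 x C_2 (6T11) has order 48, so the splitting field has degree 48 over Q.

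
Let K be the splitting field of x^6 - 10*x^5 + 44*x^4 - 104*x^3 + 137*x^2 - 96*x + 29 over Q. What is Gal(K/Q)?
C_6 (also written C6)

The polynomial f is an irreducible sextic over Q, so G = Gal(f/Q) is one of the 16 transitive subgroups 6T1, ..., 6T16 of S_6. The discriminant of f is -1075648, which is not a perfect square, so G is not contained in A_6. The transitive groups of degree 6 not contained in A_6 are: C_6 (6T1, order 6), S_3 (6T2, order 6), D_6 (6T3, order 12), C_3 x S_3 (6T5, order 18), A_4 x C_2 (6T6, order 24), S_4 (6T8, order 24), S_3 x S_3 (6T9, order 36), S_4 x C_2 (6T11, order 48), (S_3 x S_3) : C_2 (6T13, order 72), PGL(2,5) (6T14, order 120), S_6 (6T16, order 720). By Dedekind's theorem, for a prime p not dividing disc(f) the degrees of the irreducible factors of f mod p form the cycle type of an element of G. Factoring f modulo the 37 such primes p <= 167 (skipping 2, 7, which divide the discriminant), each new pattern first appears at: mod 3: f = (x^6 + 2x^5 + 2x^4 + x^3 + 2x^2 + 2), pattern 6; mod 11: f = (x^3 + 4x^2 + x + 6)(x^3 + 8x^2 + 3), pattern 3+3; mod 13: f = (x^2 + 4x + 11)(x^2 + 5x + 11)(x^2 + 7x + 4), pattern 2+2+2; mod 29: f = (x)(x + 7)(x + 13)(x + 15)(x + 16)(x + 26), pattern 1+1+1+1+1+1. No other pattern occurs in this range, so the set of observed cycle types is {6, 3+3, 2+2+2, 1+1+1+1+1+1}. The candidates containing elements of all these cycle types are C_6 (6T1) of order 6, D_6 (6T3) of order 12, C_3 x S_3 (6T5) of order 18, A_4 x C_2 (6T6) of order 24, S_3 x S_3 (6T9) of order 36, S_4 x C_2 (6T11) of order 48, (S_3 x S_3) : C_2 (6T13) of order 72, PGL(2,5) (6T14) of order 120, S_6 (6T16) of order 720; the others are excluded. The observed types are precisely the cycle types that occur in C_6 (6T1). Each of the other remaining candidates has further cycle types, and by the Chebotarev density theorem the matching factorization patterns would occur for a proportion of primes equal to their share of the group: D_6 (6T3) additionally contains elements of type 2+2+1+1 (3 of its 12 elements, about 25% of primes); C_3 x S_3 (6T5) additionally contains elements of type 3+1+1+1 (4 of its 18 elements, about 22% of primes); A_4 x C_2 (6T6) additionally contains elements of type 2+2+1+1, 2+1+1+1+1 (6 of its 24 elements, about 25% of primes); S_3 x S_3 (6T9) additionally contains elements of type 3+1+1+1, 2+2+1+1 (13 of its 36 elements, about 36% of primes); S_4 x C_2 (6T11) additionally contains elements of type 4+2, 4+1+1, 2+2+1+1, 2+1+1+1+1 (24 of its 48 elements, about 50% of primes); (S_3 x S_3) : C_2 (6T13) additionally contains elements of type 4+2, 3+2+1, 3+1+1+1, 2+2+1+1, 2+1+1+1+1 (49 of its 72 elements, about 68% of primes); PGL(2,5) (6T14) additionally contains elements of type 5+1, 4+1+1, 2+2+1+1 (69 of its 120 elements, about 58% of primes); S_6 (6T16) additionally contains elements of type 5+1, 4+2, 4+1+1, 3+2+1, 3+1+1+1, 2+2+1+1, 2+1+1+1+1 (544 of its 720 elements, about 76% of primes). None of the 37 primes tested shows any such pattern (for each of these groups the chance of that is below 10^-4), which rules them out. Hence G = C_6 (6T1), of order 6.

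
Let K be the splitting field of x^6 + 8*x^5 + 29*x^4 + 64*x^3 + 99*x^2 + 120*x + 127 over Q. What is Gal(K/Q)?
6T1: C_6

The polynomial f is an irreducible sextic over Q, so G = Gal(f/Q) is one of the 16 transitive subgroups 6T1, ..., 6T16 of S_6. The discriminant of f is -18046378835968, which is not a perfect square, so G is not contained in A_6. The transitive groups of degree 6 not contained in A_6 are: C_6 (6T1, order 6), S_3 (6T2, order 6), D_6 (6T3, order 12), C_3 x S_3 (6T5, order 18), A_4 x C_2 (6T6, order 24), S_4 (6T8, order 24), S_3 x S_3 (6T9, order 36), S_4 x C_2 (6T11, order 48), (S_3 x S_3) : C_2 (6T13, order 72), PGL(2,5) (6T14, order 120), S_6 (6T16, order 720). By Dedekind's theorem, for a prime p not dividing disc(f) the degrees of the irreducible factors of f mod p form the cycle type of an element of G. Factoring f modulo the 37 such primes p <= 167 (skipping 2, 7, which divide the discriminant), each new pattern first appears at: mod 3: f = (x^6 + 2x^5 + 2x^4 + x^3 + 1), pattern 6; mod 11: f = (x^3 + 2x^2 + 6x + 8)(x^3 + 6x^2 + 9), pattern 3+3; mod 13: f = (x^2 + x + 4)(x^2 + 8x + 11)(x^2 + 12x + 2), pattern 2+2+2; mod 29: f = (x + 9)(x + 11)(x + 13)(x + 16)(x + 19)(x + 27), pattern 1+1+1+1+1+1. No other pattern occurs in this range, so the set of observed cycle types is {6, 3+3, 2+2+2, 1+1+1+1+1+1}. The candidates containing elements of all these cycle types are C_6 (6T1) of order 6, D_6 (6T3) of order 12, C_3 x S_3 (6T5) of order 18, A_4 x C_2 (6T6) of order 24, S_3 x S_3 (6T9) of order 36, S_4 x C_2 (6T11) of order 48, (S_3 x S_3) : C_2 (6T13) of order 72, PGL(2,5) (6T14) of order 120, S_6 (6T16) of order 720; the others are excluded. The observed types are precisely the cycle types that occur in C_6 (6T1). Each of the other remaining candidates has further cycle types, and by the Chebotarev density theorem the matching factorization patterns would occur for a proportion of primes equal to their share of the group: D_6 (6T3) additionally contains elements of type 2+2+1+1 (3 of its 12 elements, about 25% of primes); C_3 x S_3 (6T5) additionally contains elements of type 3+1+1+1 (4 of its 18 elements, about 22% of primes); A_4 x C_2 (6T6) additionally contains elements of type 2+2+1+1, 2+1+1+1+1 (6 of its 24 elements, about 25% of primes); S_3 x S_3 (6T9) additionally contains elements of type 3+1+1+1, 2+2+1+1 (13 of its 36 elements, about 36% of primes); S_4 x C_2 (6T11) additionally contains elements of type 4+2, 4+1+1, 2+2+1+1, 2+1+1+1+1 (24 of its 48 elements, about 50% of primes); (S_3 x S_3) : C_2 (6T13) additionally contains elements of type 4+2, 3+2+1, 3+1+1+1, 2+2+1+1, 2+1+1+1+1 (49 of its 72 elements, about 68% of primes); PGL(2,5) (6T14) additionally contains elements of type 5+1, 4+1+1, 2+2+1+1 (69 of its 120 elements, about 58% of primes); S_6 (6T16) additionally contains elements of type 5+1, 4+2, 4+1+1, 3+2+1, 3+1+1+1, 2+2+1+1, 2+1+1+1+1 (544 of its 720 elements, about 76% of primes). None of the 37 primes tested shows any such pattern (for each of these groups the chance of that is below 10^-4), which rules them out. Hence G = C_6 (6T1), of order 6.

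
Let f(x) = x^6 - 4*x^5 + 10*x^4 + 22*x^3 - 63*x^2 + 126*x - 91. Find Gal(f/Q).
A_4

The polynomial f is an irreducible sextic over Q, so G = Gal(f/Q) is one of the 16 transitive subgroups 6T1, ..., 6T16 of S_6. The discriminant of f is 5729525925351424 = 75693632^2, a perfect square, so G is contained in A_6. The transitive groups of degree 6 contained in A_6 are: A_4 (6T4, order 12), S_4 (6T7, order 24), (C_3 x C_3) : C_4 (6T10, order 36), PSL(2,5) (6T12, order 60), A_6 (6T15, order 360). By Dedekind's theorem, for a prime p not dividing disc(f) the degrees of the irreducible factors of f mod p form the cycle type of an element of G. Factoring f modulo the 33 such primes p <= 149 (skipping 2, 7, which divide the discriminant), each new pattern first appears at: mod 3: f = (x^3 + 2x + 1)(x^3 + 2x^2 + 2x + 2), pattern 3+3; mod 13: f = (x)(x + 8)(x^2 + 4x + 9)(x^2 + 10x + 5), pattern 2+2+1+1. No other pattern occurs in this range, so the set of observed cycle types is {3+3, 2+2+1+1}. The candidates containing elements of all these cycle types are A_4 (6T4) of order 12, S_4 (6T7) of order 24, (C_3 x C_3) : C_4 (6T10) of order 36, PSL(2,5) (6T12) of order 60, A_6 (6T15) of order 360; the others are excluded. The observed types are precisely the cycle types that occur in A_4 (6T4) (apart from the identity). Each of the other remaining candidates has further cycle types, and by the Chebotarev density theorem the matching factorization patterns would occur for a proportion of primes equal to their share of the group: S_4 (6T7) additionally contains elements of type 4+2 (6 of its 24 elements, about 25% of primes); (C_3 x C_3) : C_4 (6T10) additionally contains elements of type 4+2, 3+1+1+1 (22 of its 36 elements, about 61% of primes); PSL(2,5) (6T12) additionally contains elements of type 5+1 (24 of its 60 elements, about 40% of primes); A_6 (6T15) additionally contains elements of type 5+1, 4+2, 3+1+1+1 (274 of its 360 elements, about 76% of primes). None of the 33 primes tested shows any such pattern (for each of these groups the chance of that is below 10^-4), which rules them out. Hence G = A_4 (6T4), of order 12.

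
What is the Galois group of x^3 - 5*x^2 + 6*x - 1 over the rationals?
The polynomial is an irreducible cubic over Q and its discriminant is 49 = 7^2, a perfect square. For an irreducible cubic, a square discriminant forces the Galois group to be A_3, the cyclic group of order 3.

C_3, A_3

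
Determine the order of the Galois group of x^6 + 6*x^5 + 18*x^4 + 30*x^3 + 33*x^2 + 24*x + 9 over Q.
The degree of the splitting field over Q equals the order of the Galois group, so first determine the group. The polynomial f is an irreducible sextic over Q, so G = Gal(f/Q) is one of the 16 transitive subgroups 6T1, ..., 6T16 of S_6. The discriminant of f is -16003008, which is not a perfect square, so G is not contained in A_6. The transitive groups of degree 6 not contained in A_6 are: C_6 (6T1, order 6), S_3 (6T2, order 6), D_6 (6T3, order 12), C_3 x S_3 (6T5, order 18), A_4 x C_2 (6T6, order 24), S_4 (6T8, order 24), S_3 x S_3 (6T9, order 36), S_4 x C_2 (6T11, order 48), (S_3 x S_3) : C_2 (6T13, order 72), PGL(2,5) (6T14, order 120), S_6 (6T16, order 720). By Dedekind's theorem, for a prime p not dividing disc(f) the degrees of the irreducible factors of f mod p form the cycle type of an element of G. Factoring f modulo the 21 such primes p <= 89 (skipping 2, 3, 7, which divide the discriminant), each new pattern first appears at: mod 5: f = (x^6 + x^5 + 3x^4 + 3x^2 + 4x + 4), pattern 6; mod 11: f = (x + 10)(x^5 + 7x^4 + 3x^3 + 2), pattern 5+1; mod 13: f = (x + 2)(x + 6)(x^4 + 11x^3 + 9x^2 + 8x + 4), pattern 4+1+1; mod 23: f = (x + 4)(x + 8)(x^2 + 7x + 8)(x^2 + 10x + 3), pattern 2+2+1+1; mod 43: f = (x^3 + 22x^2 + 20x + 21)(x^3 + 27x^2 + 6x + 25), pattern 3+3; mod 61: f = (x^2 + 34x + 5)(x^2 + 45x + 56)(x^2 + 49x + 46), pattern 2+2+2. No other pattern occurs in this range, so the set of observed cycle types is {6, 5+1, 4+1+1, 2+2+1+1, 3+3, 2+2+2}. The candidates containing elements of all these cycle types are PGL(2,5) (6T14) of order 120, S_6 (6T16) of order 720; the others are excluded. The observed types are precisely the cycle types that occur in PGL(2,5) (6T14) (apart from the identity). Each of the other remaining candidates has further cycle types, and by the Chebotarev density theorem the matching factorization patterns would occur for a proportion of primes equal to their share of the group: S_6 (6T16) additionally contains elements of type 4+2, 3+2+1, 3+1+1+1, 2+1+1+1+1 (265 of its 720 elements, about 37% of primes). None of the 21 primes tested shows any such pattern (for each of these groups the chance of that is below 10^-4), which rules them out. Hence G = PGL(2,5) (6T14), of order 120. The Galois group PGL(2,5) (6T14) has order 120, so the splitting field has degree 120 over Q.

120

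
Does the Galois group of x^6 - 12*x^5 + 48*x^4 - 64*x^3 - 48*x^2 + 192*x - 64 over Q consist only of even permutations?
The polynomial is irreducible of degree 6 over Q. Its discriminant is -450868486864896, which is not a perfect square. A Galois group lies in the alternating group exactly when the discriminant is a square in Q, so the Galois group (A_4 x C_2) is not contained in A_6.

No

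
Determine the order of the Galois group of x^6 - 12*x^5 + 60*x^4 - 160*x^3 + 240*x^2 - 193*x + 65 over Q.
The degree of the splitting field over Q equals the order of the Galois group, so first determine the group. The polynomial f is an irreducible sextic over Q, so G = Gal(f/Q) is one of the 16 transitive subgroups 6T1, ..., 6T16 of S_6. The discriminant of f is 49781, which is not a perfect square, so G is not contained in A_6. The transitive groups of degree 6 not contained in A_6 are: C_6 (6T1, order 6), S_3 (6T2, order 6), D_6 (6T3, order 12), C_3 x S_3 (6T5, order 18), A_4 x C_2 (6T6, order 24), S_4 (6T8, order 24), S_3 x S_3 (6T9, order 36), S_4 x C_2 (6T11, order 48), (S_3 x S_3) : C_2 (6T13, order 72), PGL(2,5) (6T14, order 120), S_6 (6T16, order 720). By Dedekind's theorem, for a prime p not dividing disc(f) the degrees of the irreducible factors of f mod p form the cycle type of an element of G. Factoring f modulo the 4 such primes p <= 7, each new pattern first appears at: mod 2: f = (x^6 + x + 1), pattern 6; mod 5: f = (x)(x^5 + 3x^4 + 2), pattern 5+1; mod 7: f = (x^2 + 5x + 2)(x^4 + 4x^3 + 3x^2 + 6x + 1), pattern 4+2. No other pattern occurs in this range, so the set of observed cycle types is {6, 5+1, 4+2}. Among the candidates above, the only group containing elements of all these cycle types is S_6 (6T16); every other candidate lacks at least one of them. Hence G = S_6 (6T16), of order 720. The Galois group S_6 (6T16) has order 720, so the splitting field has degree 720 over Q.

720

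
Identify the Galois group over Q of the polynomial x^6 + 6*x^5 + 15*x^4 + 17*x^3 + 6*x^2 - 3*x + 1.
The polynomial f is an irreducible sextic over Q, so G = Gal(f/Q) is one of the 16 transitive subgroups 6T1, ..., 6T16 of S_6. The discriminant of f is -177147, which is not a perfect square, so G is not contained in A_6. The transitive groups of degree 6 not contained in A_6 are: C_6 (6T1, order 6), S_3 (6T2, order 6), D_6 (6T3, order 12), C_3 x S_3 (6T5, order 18), A_4 x C_2 (6T6, order 24), S_4 (6T8, order 24), S_3 x S_3 (6T9, order 36), S_4 x C_2 (6T11, order 48), (S_3 x S_3) : C_2 (6T13, order 72), PGL(2,5) (6T14, order 120), S_6 (6T16, order 720). By Dedekind's theorem, for a prime p not dividing disc(f) the degrees of the irreducible factors of f mod p form the cycle type of an element of G. Factoring f modulo the 33 such primes p <= 139 (skipping 3, which divides the discriminant), each new pattern first appears at: mod 2: f = (x^6 + x^4 + x^3 + x + 1), pattern 6; mod 7: f = (x + 2)(x + 3)(x + 5)(x^3 + 3x^2 + 3x + 4), pattern 3+1+1+1; mod 17: f = (x^2 + 3x + 9)(x^2 + 6x + 12)(x^2 + 14x + 3), pattern 2+2+2; mod 19: f = (x^3 + 3x^2 + 3x + 7)(x^3 + 3x^2 + 3x + 11), pattern 3+3; mod 73: f = (x + 14)(x + 22)(x + 23)(x + 30)(x + 31)(x + 32), pattern 1+1+1+1+1+1. No other pattern occurs in this range, so the set of observed cycle types is {6, 3+1+1+1, 2+2+2, 3+3, 1+1+1+1+1+1}. The candidates containing elements of all these cycle types are C_3 x S_3 (6T5) of order 18, S_3 x S_3 (6T9) of order 36, (S_3 x S_3) : C_2 (6T13) of order 72, S_6 (6T16) of order 720; the others are excluded. The observed types are precisely the cycle types that occur in C_3 x S_3 (6T5). Each of the other remaining candidates has further cycle types, and by the Chebotarev density theorem the matching factorization patterns would occur for a proportion of primes equal to their share of the group: S_3 x S_3 (6T9) additionally contains elements of type 2+2+1+1 (9 of its 36 elements, about 25% of primes); (S_3 x S_3) : C_2 (6T13) additionally contains elements of type 4+2, 3+2+1, 2+2+1+1, 2+1+1+1+1 (45 of its 72 elements, about 62% of primes); S_6 (6T16) additionally contains elements of type 5+1, 4+2, 4+1+1, 3+2+1, 2+2+1+1, 2+1+1+1+1 (504 of its 720 elements, about 70% of primes). None of the 33 primes tested shows any such pattern (for each of these groups the chance of that is below 10^-4), which rules them out. Hence G = C_3 x S_3 (6T5), of order 18.

6T5: C_3 x S_3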